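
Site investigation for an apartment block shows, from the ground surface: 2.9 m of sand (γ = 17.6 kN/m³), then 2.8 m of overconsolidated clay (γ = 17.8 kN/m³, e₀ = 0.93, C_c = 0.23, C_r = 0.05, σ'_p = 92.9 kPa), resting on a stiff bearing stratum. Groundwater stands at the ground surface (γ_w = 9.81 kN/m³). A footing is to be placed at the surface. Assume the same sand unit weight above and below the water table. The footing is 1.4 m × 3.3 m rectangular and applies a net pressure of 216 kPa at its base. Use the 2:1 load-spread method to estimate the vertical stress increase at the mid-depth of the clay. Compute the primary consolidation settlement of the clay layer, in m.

Mid-depth of clay below the ground surface: z = 2.9 + 2.8/2 = 4.3 m.
Total vertical stress at mid-clay: σ_v = 17.6×2.9 + 17.8×1.4 = 75.96 kPa.
Pore pressure: u = 9.81×(4.3 − 0) = 42.183 kPa.
Initial effective stress: σ'_0 = σ_v − u = 75.96 − 42.183 = 33.777 kPa.
Stress increase at mid-clay by the 2:1 spreading method:
Δσ = qBL/((B+z)(L+z)) = 216×1.4×3.3/((1.4+4.3)(3.3+4.3)) = 23.036 kPa
Final effective stress: σ'_f = 33.777 + 23.036 = 56.813 kPa.
σ'_f = 56.813 ≤ σ'_p = 92.9 kPa, so the clay remains overconsolidated and only the recompression index applies:
S_c = C_r·H/(1+e₀)·log₁₀(σ'_f/σ'_0) = 0.05×2.8/1.93×log₁₀(56.813/33.777)
    = 0.07254 × 0.22583 = 0.01638 m

S_c ≈ 0.0164 m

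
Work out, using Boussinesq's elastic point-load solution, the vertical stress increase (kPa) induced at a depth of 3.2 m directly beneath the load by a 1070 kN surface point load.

Δσ_z ≈ 49.9 kPa

Boussinesq vertical stress below a point load on an elastic half-space:
Δσ_z = 3P/(2πz²) · [1 + (r/z)²]^(−5/2)
r/z = 0/3.2 = 0; [1+(r/z)²]^(−5/2) = 1.
Δσ_z = 3×1070/(2π×3.2²) × 1 = 49.891 × 1 = 49.89 kPa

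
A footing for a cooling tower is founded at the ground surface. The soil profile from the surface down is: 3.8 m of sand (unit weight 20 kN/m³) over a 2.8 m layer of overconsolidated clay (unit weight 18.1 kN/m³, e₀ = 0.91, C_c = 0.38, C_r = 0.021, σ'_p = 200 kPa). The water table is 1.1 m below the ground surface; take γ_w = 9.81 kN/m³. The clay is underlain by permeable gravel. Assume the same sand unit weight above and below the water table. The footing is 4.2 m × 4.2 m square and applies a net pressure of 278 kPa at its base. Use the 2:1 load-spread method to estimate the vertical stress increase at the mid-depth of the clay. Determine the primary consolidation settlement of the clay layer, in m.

S_c ≈ 0.00864 m

Mid-depth of clay below the ground surface: z = 3.8 + 2.8/2 = 5.2 m.
Total vertical stress at mid-clay: σ_v = 20×3.8 + 18.1×1.4 = 101.34 kPa.
Pore pressure: u = 9.81×(5.2 − 1.1) = 40.221 kPa.
Initial effective stress: σ'_0 = σ_v − u = 101.34 − 40.221 = 61.119 kPa.
Stress increase at mid-clay by the 2:1 spreading method:
Δσ = qBL/((B+z)(L+z)) = 278×4.2×4.2/((4.2+5.2)(4.2+5.2)) = 55.499 kPa
Final effective stress: σ'_f = 61.119 + 55.499 = 116.62 kPa.
σ'_f = 116.62 ≤ σ'_p = 200 kPa, so the clay remains overconsolidated and only the recompression index applies:
S_c = C_r·H/(1+e₀)·log₁₀(σ'_f/σ'_0) = 0.021×2.8/1.91×log₁₀(116.62/61.119)
    = 0.030786 × 0.2806 = 0.008639 m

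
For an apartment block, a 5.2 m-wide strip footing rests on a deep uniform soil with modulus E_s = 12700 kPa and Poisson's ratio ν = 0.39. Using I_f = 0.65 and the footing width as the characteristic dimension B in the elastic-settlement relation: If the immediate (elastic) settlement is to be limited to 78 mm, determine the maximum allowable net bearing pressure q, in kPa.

S_e = q·B·(1−ν²)/E_s · I_f  ⇒  q = S_e·E_s / (B·(1−ν²)·I_f).
q = 0.078 × 12700 / (5.2 × 0.8479 × 0.65) = 345.7 kPa

q ≈ 346 kPa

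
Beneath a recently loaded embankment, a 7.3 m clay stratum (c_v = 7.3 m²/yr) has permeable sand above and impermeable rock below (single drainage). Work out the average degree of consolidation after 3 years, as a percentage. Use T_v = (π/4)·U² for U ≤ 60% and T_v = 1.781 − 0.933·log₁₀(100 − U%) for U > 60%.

Drainage path length: H_d = H = 7.3 m (single drainage).
T_v = c_v·t/H_d² = 7.3×3/7.3² = 0.41096.
T_v = 0.41096 corresponds to the U > 60% branch:
U = 1 − 10^((1.781 − T_v)/0.933)/100 = 0.7059

U ≈ 70.6 %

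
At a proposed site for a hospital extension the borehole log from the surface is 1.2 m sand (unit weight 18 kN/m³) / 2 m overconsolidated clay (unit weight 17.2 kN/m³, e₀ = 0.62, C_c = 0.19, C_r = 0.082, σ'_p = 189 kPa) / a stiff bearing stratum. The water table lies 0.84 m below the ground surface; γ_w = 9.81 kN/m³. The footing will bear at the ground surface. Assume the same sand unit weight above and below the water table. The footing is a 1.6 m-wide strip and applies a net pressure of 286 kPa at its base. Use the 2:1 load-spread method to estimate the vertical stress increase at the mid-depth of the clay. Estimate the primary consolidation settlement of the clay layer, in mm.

S_c ≈ 76.8 mm

Mid-depth of clay below the ground surface: z = 1.2 + 2/2 = 2.2 m.
Total vertical stress at mid-clay: σ_v = 18×1.2 + 17.2×1 = 38.8 kPa.
Pore pressure: u = 9.81×(2.2 − 0.84) = 13.342 kPa.
Initial effective stress: σ'_0 = σ_v − u = 38.8 − 13.342 = 25.458 kPa.
Stress increase at mid-clay by the 2:1 spreading method:
Δσ = qB/(B+z) = 286×1.6/(1.6+2.2) = 120.42 kPa
Final effective stress: σ'_f = 25.458 + 120.42 = 145.88 kPa.
σ'_f = 145.88 ≤ σ'_p = 189 kPa, so the clay remains overconsolidated and only the recompression index applies:
S_c = C_r·H/(1+e₀)·log₁₀(σ'_f/σ'_0) = 0.082×2/1.62×log₁₀(145.88/25.458)
    = 0.10124 × 0.75817 = 0.07676 m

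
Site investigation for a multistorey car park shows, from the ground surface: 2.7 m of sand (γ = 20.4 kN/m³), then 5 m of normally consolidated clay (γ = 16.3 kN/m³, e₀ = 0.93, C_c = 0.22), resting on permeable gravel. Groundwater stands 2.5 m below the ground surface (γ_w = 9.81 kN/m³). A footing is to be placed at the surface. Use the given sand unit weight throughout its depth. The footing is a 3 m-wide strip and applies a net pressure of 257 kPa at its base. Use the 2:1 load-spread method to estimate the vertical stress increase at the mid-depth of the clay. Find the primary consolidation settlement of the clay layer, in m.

Mid-depth of clay below the ground surface: z = 2.7 + 5/2 = 5.2 m.
Total vertical stress at mid-clay: σ_v = 20.4×2.7 + 16.3×2.5 = 95.83 kPa.
Pore pressure: u = 9.81×(5.2 − 2.5) = 26.487 kPa.
Initial effective stress: σ'_0 = σ_v − u = 95.83 − 26.487 = 69.343 kPa.
Stress increase at mid-clay by the 2:1 spreading method:
Δσ = qB/(B+z) = 257×3/(3+5.2) = 94.024 kPa
Final effective stress: σ'_f = σ'_0 + Δσ = 69.343 + 94.024 = 163.37 kPa.
Normally consolidated clay, so the full stress increment lies on the virgin compression line:
S_c = C_c·H/(1+e₀)·log₁₀(σ'_f/σ'_0) = 0.22×5/(1+0.93)×log₁₀(163.37/69.343)
    = 0.56995 × 0.37217 = 0.2121 m

S_c ≈ 0.212 m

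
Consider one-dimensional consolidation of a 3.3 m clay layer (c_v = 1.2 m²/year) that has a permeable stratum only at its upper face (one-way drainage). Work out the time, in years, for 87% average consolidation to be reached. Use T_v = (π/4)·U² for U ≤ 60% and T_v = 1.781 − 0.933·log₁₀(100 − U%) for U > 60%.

Drainage path length: H_d = H = 3.3 m (single drainage).
U > 60%: T_v = 1.781 − 0.933·log₁₀(100 − 87) = 0.74169.
t = T_v·H_d²/c_v = 0.74169×3.3²/1.2 = 6.731 years.

t ≈ 6.73 years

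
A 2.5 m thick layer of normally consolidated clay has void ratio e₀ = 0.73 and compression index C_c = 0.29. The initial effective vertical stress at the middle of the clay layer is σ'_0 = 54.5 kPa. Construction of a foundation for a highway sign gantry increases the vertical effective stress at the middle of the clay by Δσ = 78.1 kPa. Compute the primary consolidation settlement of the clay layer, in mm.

Final effective stress: σ'_f = σ'_0 + Δσ = 54.5 + 78.1 = 132.6 kPa.
Normally consolidated clay, so the full stress increment lies on the virgin compression line:
S_c = C_c·H/(1+e₀)·log₁₀(σ'_f/σ'_0) = 0.29×2.5/(1+0.73)×log₁₀(132.6/54.5)
    = 0.41908 × 0.38615 = 0.1618 m

S_c ≈ 162 mm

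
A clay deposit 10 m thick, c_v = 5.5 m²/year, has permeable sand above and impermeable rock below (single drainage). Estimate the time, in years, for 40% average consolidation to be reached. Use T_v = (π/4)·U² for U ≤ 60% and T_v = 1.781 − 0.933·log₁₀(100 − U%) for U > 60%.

t ≈ 2.28 years

Drainage path length: H_d = H = 10 m (single drainage).
U ≤ 60%: T_v = (π/4)·U² = (π/4)×0.4² = 0.12566.
t = T_v·H_d²/c_v = 0.12566×10²/5.5 = 2.285 years.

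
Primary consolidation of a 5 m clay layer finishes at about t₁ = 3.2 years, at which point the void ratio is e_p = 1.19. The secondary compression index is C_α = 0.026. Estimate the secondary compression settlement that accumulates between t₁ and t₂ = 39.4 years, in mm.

S_s ≈ 64.7 mm

Secondary compression: S_s = C_α·H/(1+e_p)·log₁₀(t₂/t₁)
S_s = 0.026×5/(1+1.19)×log₁₀(39.4/3.2)
    = 0.05936 × 1.09 = 0.06472 m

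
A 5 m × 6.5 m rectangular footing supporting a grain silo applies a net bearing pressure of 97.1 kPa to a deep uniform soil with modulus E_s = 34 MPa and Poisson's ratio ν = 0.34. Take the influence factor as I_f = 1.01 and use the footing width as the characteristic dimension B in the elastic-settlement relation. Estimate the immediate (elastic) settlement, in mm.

Immediate (elastic) settlement: S_e = q·B·(1−ν²)/E_s · I_f.
E_s = 34 MPa = 34000 kPa.
S_e = 97.1 × 5 × (1 − 0.34²) / 34000 × 1.01
    = 97.1 × 5 × 0.8844 / 34000 × 1.01
    = 0.01275 m = 12.75 mm

S_e ≈ 12.8 mm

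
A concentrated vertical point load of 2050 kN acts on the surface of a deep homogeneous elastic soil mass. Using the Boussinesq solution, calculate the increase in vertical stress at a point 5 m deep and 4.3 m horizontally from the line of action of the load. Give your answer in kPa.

Boussinesq vertical stress below a point load on an elastic half-space:
Δσ_z = 3P/(2πz²) · [1 + (r/z)²]^(−5/2)
r/z = 4.3/5 = 0.86; [1+(r/z)²]^(−5/2) = 0.25054.
Δσ_z = 3×2050/(2π×5²) × 0.25054 = 39.152 × 0.25054 = 9.809 kPa

Δσ_z ≈ 9.81 kPa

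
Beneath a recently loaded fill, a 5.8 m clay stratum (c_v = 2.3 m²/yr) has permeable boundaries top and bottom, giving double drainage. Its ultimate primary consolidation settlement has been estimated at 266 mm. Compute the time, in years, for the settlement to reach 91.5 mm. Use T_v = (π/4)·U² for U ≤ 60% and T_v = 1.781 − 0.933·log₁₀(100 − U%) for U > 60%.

Drainage path length: H_d = H/2 = 2.9 m (double drainage).
U = S(t)/S_ult = 91.5/266 = 0.344.
U ≤ 60%: T_v = (π/4)·U² = (π/4)×0.34398² = 0.092933.
t = T_v·H_d²/c_v = 0.092933×2.9²/2.3 = 0.3398 years.

t ≈ 0.34 years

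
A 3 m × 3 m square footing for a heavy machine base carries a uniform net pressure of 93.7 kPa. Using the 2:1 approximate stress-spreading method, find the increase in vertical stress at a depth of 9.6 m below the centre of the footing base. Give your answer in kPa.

By the 2:1 method the load spreads at 1 horizontal : 2 vertical, so at depth z the loaded area has grown by z in each plan dimension:
Δσ = qBL/((B+z)(L+z)) = 93.7×3×3/((3+9.6)(3+9.6)) = 5.3118 kPa

Δσ_z ≈ 5.31 kPa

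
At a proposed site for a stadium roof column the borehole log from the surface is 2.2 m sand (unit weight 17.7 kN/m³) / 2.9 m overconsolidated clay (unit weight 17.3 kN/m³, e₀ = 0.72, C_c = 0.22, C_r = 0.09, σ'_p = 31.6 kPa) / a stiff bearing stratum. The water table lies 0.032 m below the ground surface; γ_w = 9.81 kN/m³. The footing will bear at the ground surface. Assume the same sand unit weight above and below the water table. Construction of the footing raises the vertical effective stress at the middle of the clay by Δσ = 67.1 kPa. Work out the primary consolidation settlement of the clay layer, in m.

Mid-depth of clay below the ground surface: z = 2.2 + 2.9/2 = 3.65 m.
Total vertical stress at mid-clay: σ_v = 17.7×2.2 + 17.3×1.45 = 64.025 kPa.
Pore pressure: u = 9.81×(3.65 − 0.032) = 35.493 kPa.
Initial effective stress: σ'_0 = σ_v − u = 64.025 − 35.493 = 28.532 kPa.
Final effective stress: σ'_f = 28.532 + 67.1 = 95.632 kPa.
σ'_f = 95.632 > σ'_p = 31.6 kPa, so the stress path crosses the preconsolidation pressure — recompression up to σ'_p, then virgin compression beyond:
S_c = H/(1+e₀)·[C_r·log₁₀(σ'_p/σ'_0) + C_c·log₁₀(σ'_f/σ'_p)]
    = 2.9/1.72 × [0.09×log₁₀(31.6/28.532) + 0.22×log₁₀(95.632/31.6)]
    = 1.686 × [0.0039919 + 0.1058] = 0.1851 m

S_c ≈ 0.185 m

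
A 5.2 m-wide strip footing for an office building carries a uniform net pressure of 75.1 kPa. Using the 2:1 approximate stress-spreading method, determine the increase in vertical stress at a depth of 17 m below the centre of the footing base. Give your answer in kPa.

Δσ_z ≈ 17.6 kPa

By the 2:1 method the load spreads at 1 horizontal : 2 vertical, so at depth z the loaded area has grown by z in each plan dimension:
Δσ = qB/(B+z) = 75.1×5.2/(5.2+17) = 17.591 kPa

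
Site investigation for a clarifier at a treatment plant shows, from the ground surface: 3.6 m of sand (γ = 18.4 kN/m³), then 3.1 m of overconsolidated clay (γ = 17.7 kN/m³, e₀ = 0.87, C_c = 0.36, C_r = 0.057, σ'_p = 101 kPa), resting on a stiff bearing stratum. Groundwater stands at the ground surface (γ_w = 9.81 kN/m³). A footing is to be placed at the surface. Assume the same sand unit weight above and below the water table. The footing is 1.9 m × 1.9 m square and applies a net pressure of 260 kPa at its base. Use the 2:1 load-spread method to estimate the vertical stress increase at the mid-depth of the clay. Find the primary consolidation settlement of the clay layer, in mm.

Mid-depth of clay below the ground surface: z = 3.6 + 3.1/2 = 5.15 m.
Total vertical stress at mid-clay: σ_v = 18.4×3.6 + 17.7×1.55 = 93.675 kPa.
Pore pressure: u = 9.81×(5.15 − 0) = 50.522 kPa.
Initial effective stress: σ'_0 = σ_v − u = 93.675 − 50.522 = 43.153 kPa.
Stress increase at mid-clay by the 2:1 spreading method:
Δσ = qBL/((B+z)(L+z)) = 260×1.9×1.9/((1.9+5.15)(1.9+5.15)) = 18.884 kPa
Final effective stress: σ'_f = 43.153 + 18.884 = 62.037 kPa.
σ'_f = 62.037 ≤ σ'_p = 101 kPa, so the clay remains overconsolidated and only the recompression index applies:
S_c = C_r·H/(1+e₀)·log₁₀(σ'_f/σ'_0) = 0.057×3.1/1.87×log₁₀(62.037/43.153)
    = 0.094495 × 0.15764 = 0.0149 m

S_c ≈ 14.9 mm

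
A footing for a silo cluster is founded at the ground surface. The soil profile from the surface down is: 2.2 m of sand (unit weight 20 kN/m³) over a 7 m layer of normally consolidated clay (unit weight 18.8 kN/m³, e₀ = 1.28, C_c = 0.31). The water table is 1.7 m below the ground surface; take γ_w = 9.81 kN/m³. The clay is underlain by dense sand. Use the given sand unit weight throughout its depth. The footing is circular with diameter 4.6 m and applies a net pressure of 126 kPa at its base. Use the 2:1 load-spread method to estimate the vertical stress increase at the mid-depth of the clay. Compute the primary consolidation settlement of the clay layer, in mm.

Mid-depth of clay below the ground surface: z = 2.2 + 7/2 = 5.7 m.
Total vertical stress at mid-clay: σ_v = 20×2.2 + 18.8×3.5 = 109.8 kPa.
Pore pressure: u = 9.81×(5.7 − 1.7) = 39.24 kPa.
Initial effective stress: σ'_0 = σ_v − u = 109.8 − 39.24 = 70.56 kPa.
Stress increase at mid-clay by the 2:1 spreading method:
Δσ ≈ qD²/(D+z)² = 126×4.6²/(4.6+5.7)² = 25.131 kPa
Final effective stress: σ'_f = σ'_0 + Δσ = 70.56 + 25.131 = 95.691 kPa.
Normally consolidated clay, so the full stress increment lies on the virgin compression line:
S_c = C_c·H/(1+e₀)·log₁₀(σ'_f/σ'_0) = 0.31×7/(1+1.28)×log₁₀(95.691/70.56)
    = 0.95175 × 0.13231 = 0.1259 m

S_c ≈ 126 mm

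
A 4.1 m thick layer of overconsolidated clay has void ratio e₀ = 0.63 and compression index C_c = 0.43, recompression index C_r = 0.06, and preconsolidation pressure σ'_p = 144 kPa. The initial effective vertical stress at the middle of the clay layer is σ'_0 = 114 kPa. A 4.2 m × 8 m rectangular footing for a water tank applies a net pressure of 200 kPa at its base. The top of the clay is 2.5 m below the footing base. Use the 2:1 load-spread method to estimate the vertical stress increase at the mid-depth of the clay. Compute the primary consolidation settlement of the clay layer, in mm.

Mid-depth of clay below the footing base: z = 2.5 + 4.1/2 = 4.55 m.
Stress increase at mid-clay by the 2:1 spreading method:
Δσ = qBL/((B+z)(L+z)) = 200×4.2×8/((4.2+4.55)(8+4.55)) = 61.195 kPa
Final effective stress: σ'_f = 114 + 61.195 = 175.19 kPa.
σ'_f = 175.19 > σ'_p = 144 kPa, so the stress path crosses the preconsolidation pressure — recompression up to σ'_p, then virgin compression beyond:
S_c = H/(1+e₀)·[C_r·log₁₀(σ'_p/σ'_0) + C_c·log₁₀(σ'_f/σ'_p)]
    = 4.1/1.63 × [0.06×log₁₀(144/114) + 0.43×log₁₀(175.19/144)]
    = 2.5153 × [0.0060875 + 0.036613] = 0.1074 m

S_c ≈ 107 mm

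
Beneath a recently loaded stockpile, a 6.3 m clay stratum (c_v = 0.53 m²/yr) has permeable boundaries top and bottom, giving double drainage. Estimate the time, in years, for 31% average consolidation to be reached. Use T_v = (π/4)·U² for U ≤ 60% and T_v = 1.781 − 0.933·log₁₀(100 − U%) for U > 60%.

t ≈ 1.41 years

Drainage path length: H_d = H/2 = 3.15 m (double drainage).
U ≤ 60%: T_v = (π/4)·U² = (π/4)×0.31² = 0.075477.
t = T_v·H_d²/c_v = 0.075477×3.15²/0.53 = 1.413 years.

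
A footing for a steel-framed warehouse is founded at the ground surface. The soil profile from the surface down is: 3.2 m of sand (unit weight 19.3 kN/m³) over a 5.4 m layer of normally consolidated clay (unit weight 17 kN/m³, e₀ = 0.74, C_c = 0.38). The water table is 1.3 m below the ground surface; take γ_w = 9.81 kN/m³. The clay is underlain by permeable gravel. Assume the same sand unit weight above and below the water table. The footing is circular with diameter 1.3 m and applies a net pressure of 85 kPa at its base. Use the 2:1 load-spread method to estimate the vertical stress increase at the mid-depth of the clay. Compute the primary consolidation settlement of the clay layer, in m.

S_c ≈ 0.0222 m

Mid-depth of clay below the ground surface: z = 3.2 + 5.4/2 = 5.9 m.
Total vertical stress at mid-clay: σ_v = 19.3×3.2 + 17×2.7 = 107.66 kPa.
Pore pressure: u = 9.81×(5.9 − 1.3) = 45.126 kPa.
Initial effective stress: σ'_0 = σ_v − u = 107.66 − 45.126 = 62.534 kPa.
Stress increase at mid-clay by the 2:1 spreading method:
Δσ ≈ qD²/(D+z)² = 85×1.3²/(1.3+5.9)² = 2.771 kPa
Final effective stress: σ'_f = σ'_0 + Δσ = 62.534 + 2.771 = 65.305 kPa.
Normally consolidated clay, so the full stress increment lies on the virgin compression line:
S_c = C_c·H/(1+e₀)·log₁₀(σ'_f/σ'_0) = 0.38×5.4/(1+0.74)×log₁₀(65.305/62.534)
    = 1.1793 × 0.01883 = 0.02221 m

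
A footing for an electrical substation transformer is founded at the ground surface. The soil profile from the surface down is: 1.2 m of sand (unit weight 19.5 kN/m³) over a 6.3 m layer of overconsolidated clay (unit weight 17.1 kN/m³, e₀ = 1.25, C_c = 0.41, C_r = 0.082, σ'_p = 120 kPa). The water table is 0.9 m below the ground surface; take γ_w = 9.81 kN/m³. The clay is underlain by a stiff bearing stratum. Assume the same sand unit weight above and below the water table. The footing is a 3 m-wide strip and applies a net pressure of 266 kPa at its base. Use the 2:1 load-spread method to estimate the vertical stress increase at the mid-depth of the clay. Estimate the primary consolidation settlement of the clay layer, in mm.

Mid-depth of clay below the ground surface: z = 1.2 + 6.3/2 = 4.35 m.
Total vertical stress at mid-clay: σ_v = 19.5×1.2 + 17.1×3.15 = 77.265 kPa.
Pore pressure: u = 9.81×(4.35 − 0.9) = 33.845 kPa.
Initial effective stress: σ'_0 = σ_v − u = 77.265 − 33.845 = 43.42 kPa.
Stress increase at mid-clay by the 2:1 spreading method:
Δσ = qB/(B+z) = 266×3/(3+4.35) = 108.57 kPa
Final effective stress: σ'_f = 43.42 + 108.57 = 151.99 kPa.
σ'_f = 151.99 > σ'_p = 120 kPa, so the stress path crosses the preconsolidation pressure — recompression up to σ'_p, then virgin compression beyond:
S_c = H/(1+e₀)·[C_r·log₁₀(σ'_p/σ'_0) + C_c·log₁₀(σ'_f/σ'_p)]
    = 6.3/2.25 × [0.082×log₁₀(120/43.42) + 0.41×log₁₀(151.99/120)]
    = 2.8 × [0.036202 + 0.04208] = 0.2192 m

S_c ≈ 219 mm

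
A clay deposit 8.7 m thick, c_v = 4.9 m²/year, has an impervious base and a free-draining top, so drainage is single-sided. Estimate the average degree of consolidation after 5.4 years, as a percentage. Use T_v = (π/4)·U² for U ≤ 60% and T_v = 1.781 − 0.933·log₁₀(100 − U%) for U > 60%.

Drainage path length: H_d = H = 8.7 m (single drainage).
T_v = c_v·t/H_d² = 4.9×5.4/8.7² = 0.34958.
T_v = 0.34958 corresponds to the U > 60% branch:
U = 1 − 10^((1.781 − T_v)/0.933)/100 = 0.6579

U ≈ 65.8 %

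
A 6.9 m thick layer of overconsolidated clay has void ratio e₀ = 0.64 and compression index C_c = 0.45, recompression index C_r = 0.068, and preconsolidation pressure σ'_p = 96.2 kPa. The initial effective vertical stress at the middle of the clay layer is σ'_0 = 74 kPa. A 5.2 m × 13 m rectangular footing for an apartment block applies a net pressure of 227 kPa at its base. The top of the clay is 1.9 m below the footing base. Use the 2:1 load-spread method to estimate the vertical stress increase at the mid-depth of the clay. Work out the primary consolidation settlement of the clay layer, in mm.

S_c ≈ 416 mm

Mid-depth of clay below the footing base: z = 1.9 + 6.9/2 = 5.35 m.
Stress increase at mid-clay by the 2:1 spreading method:
Δσ = qBL/((B+z)(L+z)) = 227×5.2×13/((5.2+5.35)(13+5.35)) = 79.265 kPa
Final effective stress: σ'_f = 74 + 79.265 = 153.26 kPa.
σ'_f = 153.26 > σ'_p = 96.2 kPa, so the stress path crosses the preconsolidation pressure — recompression up to σ'_p, then virgin compression beyond:
S_c = H/(1+e₀)·[C_r·log₁₀(σ'_p/σ'_0) + C_c·log₁₀(σ'_f/σ'_p)]
    = 6.9/1.64 × [0.068×log₁₀(96.2/74) + 0.45×log₁₀(153.26/96.2)]
    = 4.2073 × [0.0077481 + 0.091014] = 0.4155 m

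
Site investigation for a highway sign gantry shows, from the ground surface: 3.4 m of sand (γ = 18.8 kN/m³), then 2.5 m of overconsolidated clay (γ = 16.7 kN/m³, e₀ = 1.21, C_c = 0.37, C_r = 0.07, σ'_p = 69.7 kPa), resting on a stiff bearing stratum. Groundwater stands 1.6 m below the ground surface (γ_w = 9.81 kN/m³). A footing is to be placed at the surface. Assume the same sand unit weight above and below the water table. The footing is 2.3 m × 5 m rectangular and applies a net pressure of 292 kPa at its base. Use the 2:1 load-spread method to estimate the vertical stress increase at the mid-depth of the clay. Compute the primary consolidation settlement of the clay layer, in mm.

S_c ≈ 82.6 mm

Mid-depth of clay below the ground surface: z = 3.4 + 2.5/2 = 4.65 m.
Total vertical stress at mid-clay: σ_v = 18.8×3.4 + 16.7×1.25 = 84.795 kPa.
Pore pressure: u = 9.81×(4.65 − 1.6) = 29.921 kPa.
Initial effective stress: σ'_0 = σ_v − u = 84.795 − 29.921 = 54.874 kPa.
Stress increase at mid-clay by the 2:1 spreading method:
Δσ = qBL/((B+z)(L+z)) = 292×2.3×5/((2.3+4.65)(5+4.65)) = 50.069 kPa
Final effective stress: σ'_f = 54.874 + 50.069 = 104.94 kPa.
σ'_f = 104.94 > σ'_p = 69.7 kPa, so the stress path crosses the preconsolidation pressure — recompression up to σ'_p, then virgin compression beyond:
S_c = H/(1+e₀)·[C_r·log₁₀(σ'_p/σ'_0) + C_c·log₁₀(σ'_f/σ'_p)]
    = 2.5/2.21 × [0.07×log₁₀(69.7/54.874) + 0.37×log₁₀(104.94/69.7)]
    = 1.1312 × [0.0072706 + 0.065752] = 0.0826 m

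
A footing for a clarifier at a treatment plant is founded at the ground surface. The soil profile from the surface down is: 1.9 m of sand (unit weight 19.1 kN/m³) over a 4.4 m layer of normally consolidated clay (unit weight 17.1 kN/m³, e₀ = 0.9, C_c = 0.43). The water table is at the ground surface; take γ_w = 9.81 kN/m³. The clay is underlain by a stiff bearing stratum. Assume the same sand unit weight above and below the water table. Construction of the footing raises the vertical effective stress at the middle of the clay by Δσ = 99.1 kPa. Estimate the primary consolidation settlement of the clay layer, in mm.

S_c ≈ 593 mm

Mid-depth of clay below the ground surface: z = 1.9 + 4.4/2 = 4.1 m.
Total vertical stress at mid-clay: σ_v = 19.1×1.9 + 17.1×2.2 = 73.91 kPa.
Pore pressure: u = 9.81×(4.1 − 0) = 40.221 kPa.
Initial effective stress: σ'_0 = σ_v − u = 73.91 − 40.221 = 33.689 kPa.
Final effective stress: σ'_f = σ'_0 + Δσ = 33.689 + 99.1 = 132.79 kPa.
Normally consolidated clay, so the full stress increment lies on the virgin compression line:
S_c = C_c·H/(1+e₀)·log₁₀(σ'_f/σ'_0) = 0.43×4.4/(1+0.9)×log₁₀(132.79/33.689)
    = 0.99579 × 0.59568 = 0.5932 m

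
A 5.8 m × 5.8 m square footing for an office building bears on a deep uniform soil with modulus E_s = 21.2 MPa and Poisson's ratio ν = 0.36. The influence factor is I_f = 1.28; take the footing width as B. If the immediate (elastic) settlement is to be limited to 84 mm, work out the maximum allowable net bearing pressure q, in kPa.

q ≈ 276 kPa

E_s = 21.2 MPa = 21200 kPa.
S_e = q·B·(1−ν²)/E_s · I_f  ⇒  q = S_e·E_s / (B·(1−ν²)·I_f).
q = 0.084 × 21200 / (5.8 × 0.8704 × 1.28) = 275.6 kPa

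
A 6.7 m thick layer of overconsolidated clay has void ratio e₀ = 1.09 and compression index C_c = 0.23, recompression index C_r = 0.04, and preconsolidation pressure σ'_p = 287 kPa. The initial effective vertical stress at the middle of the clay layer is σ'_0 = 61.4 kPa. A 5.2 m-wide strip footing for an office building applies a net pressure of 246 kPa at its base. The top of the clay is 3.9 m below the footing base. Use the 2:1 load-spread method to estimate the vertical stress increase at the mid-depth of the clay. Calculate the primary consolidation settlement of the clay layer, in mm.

S_c ≈ 54.8 mm

Mid-depth of clay below the footing base: z = 3.9 + 6.7/2 = 7.25 m.
Stress increase at mid-clay by the 2:1 spreading method:
Δσ = qB/(B+z) = 246×5.2/(5.2+7.25) = 102.75 kPa
Final effective stress: σ'_f = 61.4 + 102.75 = 164.15 kPa.
σ'_f = 164.15 ≤ σ'_p = 287 kPa, so the clay remains overconsolidated and only the recompression index applies:
S_c = C_r·H/(1+e₀)·log₁₀(σ'_f/σ'_0) = 0.04×6.7/2.09×log₁₀(164.15/61.4)
    = 0.12823 × 0.42707 = 0.05476 m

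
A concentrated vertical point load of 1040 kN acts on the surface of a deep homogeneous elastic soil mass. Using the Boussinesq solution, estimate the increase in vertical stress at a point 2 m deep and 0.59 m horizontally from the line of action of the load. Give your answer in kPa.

Δσ_z ≈ 101 kPa

Boussinesq vertical stress below a point load on an elastic half-space:
Δσ_z = 3P/(2πz²) · [1 + (r/z)²]^(−5/2)
r/z = 0.59/2 = 0.295; [1+(r/z)²]^(−5/2) = 0.81171.
Δσ_z = 3×1040/(2π×2²) × 0.81171 = 124.14 × 0.81171 = 100.8 kPa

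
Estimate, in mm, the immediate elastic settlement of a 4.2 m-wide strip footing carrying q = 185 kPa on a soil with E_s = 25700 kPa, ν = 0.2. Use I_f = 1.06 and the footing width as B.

S_e ≈ 30.8 mm

Immediate (elastic) settlement: S_e = q·B·(1−ν²)/E_s · I_f.
S_e = 185 × 4.2 × (1 − 0.2²) / 25700 × 1.06
    = 185 × 4.2 × 0.96 / 25700 × 1.06
    = 0.03077 m = 30.77 mm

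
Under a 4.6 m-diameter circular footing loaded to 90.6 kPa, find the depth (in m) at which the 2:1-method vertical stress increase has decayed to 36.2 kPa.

z ≈ 2.68 m

2:1 spreading — at depth z the loaded area has grown by z in each plan dimension:
qD²/(D+z)² = Δσ_z ⇒ z = D(√(q/Δσ_z) − 1) = 4.6×(√(90.6/36.2) − 1) = 2.677 m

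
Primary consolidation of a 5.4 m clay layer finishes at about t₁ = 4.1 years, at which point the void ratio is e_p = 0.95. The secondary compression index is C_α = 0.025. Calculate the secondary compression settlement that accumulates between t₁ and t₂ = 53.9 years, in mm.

S_s ≈ 77.5 mm

Secondary compression: S_s = C_α·H/(1+e_p)·log₁₀(t₂/t₁)
S_s = 0.025×5.4/(1+0.95)×log₁₀(53.9/4.1)
    = 0.06923 × 1.119 = 0.07746 m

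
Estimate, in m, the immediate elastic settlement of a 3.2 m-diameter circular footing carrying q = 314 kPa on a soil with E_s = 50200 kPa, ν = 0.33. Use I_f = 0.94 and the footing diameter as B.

S_e ≈ 0.0168 m

Immediate (elastic) settlement: S_e = q·B·(1−ν²)/E_s · I_f.
S_e = 314 × 3.2 × (1 − 0.33²) / 50200 × 0.94
    = 314 × 3.2 × 0.8911 / 50200 × 0.94
    = 0.01677 m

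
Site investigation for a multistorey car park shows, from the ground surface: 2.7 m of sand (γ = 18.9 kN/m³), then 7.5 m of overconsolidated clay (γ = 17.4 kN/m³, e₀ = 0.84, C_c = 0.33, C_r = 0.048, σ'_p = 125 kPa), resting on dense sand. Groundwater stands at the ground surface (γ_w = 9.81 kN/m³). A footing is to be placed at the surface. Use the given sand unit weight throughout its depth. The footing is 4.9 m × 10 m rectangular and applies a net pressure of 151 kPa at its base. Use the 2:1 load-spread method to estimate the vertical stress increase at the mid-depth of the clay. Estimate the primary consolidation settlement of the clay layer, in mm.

Mid-depth of clay below the ground surface: z = 2.7 + 7.5/2 = 6.45 m.
Total vertical stress at mid-clay: σ_v = 18.9×2.7 + 17.4×3.75 = 116.28 kPa.
Pore pressure: u = 9.81×(6.45 − 0) = 63.275 kPa.
Initial effective stress: σ'_0 = σ_v − u = 116.28 − 63.275 = 53.005 kPa.
Stress increase at mid-clay by the 2:1 spreading method:
Δσ = qBL/((B+z)(L+z)) = 151×4.9×10/((4.9+6.45)(10+6.45)) = 39.629 kPa
Final effective stress: σ'_f = 53.005 + 39.629 = 92.634 kPa.
σ'_f = 92.634 ≤ σ'_p = 125 kPa, so the clay remains overconsolidated and only the recompression index applies:
S_c = C_r·H/(1+e₀)·log₁₀(σ'_f/σ'_0) = 0.048×7.5/1.84×log₁₀(92.634/53.005)
    = 0.19565 × 0.24245 = 0.04744 m

S_c ≈ 47.4 mm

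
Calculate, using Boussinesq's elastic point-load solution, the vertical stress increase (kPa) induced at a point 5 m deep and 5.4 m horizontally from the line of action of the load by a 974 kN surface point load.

Δσ_z ≈ 2.69 kPa

Boussinesq vertical stress below a point load on an elastic half-space:
Δσ_z = 3P/(2πz²) · [1 + (r/z)²]^(−5/2)
r/z = 5.4/5 = 1.08; [1+(r/z)²]^(−5/2) = 0.14476.
Δσ_z = 3×974/(2π×5²) × 0.14476 = 18.602 × 0.14476 = 2.693 kPa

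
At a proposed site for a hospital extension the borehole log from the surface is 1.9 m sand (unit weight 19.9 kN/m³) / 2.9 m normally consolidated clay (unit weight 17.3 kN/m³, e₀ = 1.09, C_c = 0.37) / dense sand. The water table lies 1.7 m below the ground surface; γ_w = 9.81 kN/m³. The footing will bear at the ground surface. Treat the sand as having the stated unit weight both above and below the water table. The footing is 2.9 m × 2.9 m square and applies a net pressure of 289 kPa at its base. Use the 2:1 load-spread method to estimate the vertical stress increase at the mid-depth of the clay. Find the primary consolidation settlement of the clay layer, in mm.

S_c ≈ 189 mm

Mid-depth of clay below the ground surface: z = 1.9 + 2.9/2 = 3.35 m.
Total vertical stress at mid-clay: σ_v = 19.9×1.9 + 17.3×1.45 = 62.895 kPa.
Pore pressure: u = 9.81×(3.35 − 1.7) = 16.186 kPa.
Initial effective stress: σ'_0 = σ_v − u = 62.895 − 16.186 = 46.709 kPa.
Stress increase at mid-clay by the 2:1 spreading method:
Δσ = qBL/((B+z)(L+z)) = 289×2.9×2.9/((2.9+3.35)(2.9+3.35)) = 62.221 kPa
Final effective stress: σ'_f = σ'_0 + Δσ = 46.709 + 62.221 = 108.93 kPa.
Normally consolidated clay, so the full stress increment lies on the virgin compression line:
S_c = C_c·H/(1+e₀)·log₁₀(σ'_f/σ'_0) = 0.37×2.9/(1+1.09)×log₁₀(108.93/46.709)
    = 0.5134 × 0.36775 = 0.1888 m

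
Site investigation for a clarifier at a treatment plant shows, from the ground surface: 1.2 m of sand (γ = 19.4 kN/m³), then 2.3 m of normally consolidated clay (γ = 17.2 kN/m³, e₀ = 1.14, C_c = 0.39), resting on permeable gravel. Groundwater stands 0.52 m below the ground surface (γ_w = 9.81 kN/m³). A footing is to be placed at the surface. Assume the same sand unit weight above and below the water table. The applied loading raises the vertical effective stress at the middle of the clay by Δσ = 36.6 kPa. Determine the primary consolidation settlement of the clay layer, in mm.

Mid-depth of clay below the ground surface: z = 1.2 + 2.3/2 = 2.35 m.
Total vertical stress at mid-clay: σ_v = 19.4×1.2 + 17.2×1.15 = 43.06 kPa.
Pore pressure: u = 9.81×(2.35 − 0.52) = 17.952 kPa.
Initial effective stress: σ'_0 = σ_v − u = 43.06 − 17.952 = 25.108 kPa.
Final effective stress: σ'_f = σ'_0 + Δσ = 25.108 + 36.6 = 61.708 kPa.
Normally consolidated clay, so the full stress increment lies on the virgin compression line:
S_c = C_c·H/(1+e₀)·log₁₀(σ'_f/σ'_0) = 0.39×2.3/(1+1.14)×log₁₀(61.708/25.108)
    = 0.41916 × 0.39053 = 0.1637 m

S_c ≈ 164 mm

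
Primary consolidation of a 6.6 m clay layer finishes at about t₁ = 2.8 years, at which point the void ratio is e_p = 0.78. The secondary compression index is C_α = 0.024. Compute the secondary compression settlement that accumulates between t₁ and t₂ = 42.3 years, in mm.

S_s ≈ 105 mm

Secondary compression: S_s = C_α·H/(1+e_p)·log₁₀(t₂/t₁)
S_s = 0.024×6.6/(1+0.78)×log₁₀(42.3/2.8)
    = 0.08899 × 1.179 = 0.1049 m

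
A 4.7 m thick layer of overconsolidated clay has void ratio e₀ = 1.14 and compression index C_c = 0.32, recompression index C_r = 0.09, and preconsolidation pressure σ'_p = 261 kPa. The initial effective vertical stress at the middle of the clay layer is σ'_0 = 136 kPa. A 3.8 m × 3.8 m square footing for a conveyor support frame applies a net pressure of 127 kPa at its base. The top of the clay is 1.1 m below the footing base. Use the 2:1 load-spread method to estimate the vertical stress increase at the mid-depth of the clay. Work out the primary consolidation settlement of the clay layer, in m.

Mid-depth of clay below the footing base: z = 1.1 + 4.7/2 = 3.45 m.
Stress increase at mid-clay by the 2:1 spreading method:
Δσ = qBL/((B+z)(L+z)) = 127×3.8×3.8/((3.8+3.45)(3.8+3.45)) = 34.89 kPa
Final effective stress: σ'_f = 136 + 34.89 = 170.89 kPa.
σ'_f = 170.89 ≤ σ'_p = 261 kPa, so the clay remains overconsolidated and only the recompression index applies:
S_c = C_r·H/(1+e₀)·log₁₀(σ'_f/σ'_0) = 0.09×4.7/2.14×log₁₀(170.89/136)
    = 0.19767 × 0.099178 = 0.0196 m

S_c ≈ 0.0196 m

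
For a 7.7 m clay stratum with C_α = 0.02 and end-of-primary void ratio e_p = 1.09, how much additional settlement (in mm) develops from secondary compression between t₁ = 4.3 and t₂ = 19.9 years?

Secondary compression: S_s = C_α·H/(1+e_p)·log₁₀(t₂/t₁)
S_s = 0.02×7.7/(1+1.09)×log₁₀(19.9/4.3)
    = 0.07368 × 0.6654 = 0.04903 m

S_s ≈ 49 mm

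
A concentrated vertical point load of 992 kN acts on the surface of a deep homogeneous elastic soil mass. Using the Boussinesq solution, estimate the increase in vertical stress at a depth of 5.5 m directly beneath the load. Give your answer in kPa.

Boussinesq vertical stress below a point load on an elastic half-space:
Δσ_z = 3P/(2πz²) · [1 + (r/z)²]^(−5/2)
r/z = 0/5.5 = 0; [1+(r/z)²]^(−5/2) = 1.
Δσ_z = 3×992/(2π×5.5²) × 1 = 15.658 × 1 = 15.66 kPa

Δσ_z ≈ 15.7 kPa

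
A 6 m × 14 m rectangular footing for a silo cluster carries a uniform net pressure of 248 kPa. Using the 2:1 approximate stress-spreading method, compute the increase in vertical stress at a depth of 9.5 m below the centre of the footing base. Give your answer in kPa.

Δσ_z ≈ 57.2 kPa

By the 2:1 method the load spreads at 1 horizontal : 2 vertical, so at depth z the loaded area has grown by z in each plan dimension:
Δσ = qBL/((B+z)(L+z)) = 248×6×14/((6+9.5)(14+9.5)) = 57.191 kPa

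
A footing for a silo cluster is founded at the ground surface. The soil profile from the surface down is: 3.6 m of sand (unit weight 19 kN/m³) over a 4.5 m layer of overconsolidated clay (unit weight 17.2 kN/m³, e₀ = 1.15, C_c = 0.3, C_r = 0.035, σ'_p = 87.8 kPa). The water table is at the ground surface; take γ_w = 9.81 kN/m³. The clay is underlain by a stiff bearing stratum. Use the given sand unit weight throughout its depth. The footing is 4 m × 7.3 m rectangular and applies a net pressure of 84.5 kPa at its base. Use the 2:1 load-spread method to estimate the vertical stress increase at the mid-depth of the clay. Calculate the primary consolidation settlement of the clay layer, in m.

Mid-depth of clay below the ground surface: z = 3.6 + 4.5/2 = 5.85 m.
Total vertical stress at mid-clay: σ_v = 19×3.6 + 17.2×2.25 = 107.1 kPa.
Pore pressure: u = 9.81×(5.85 − 0) = 57.389 kPa.
Initial effective stress: σ'_0 = σ_v − u = 107.1 − 57.389 = 49.711 kPa.
Stress increase at mid-clay by the 2:1 spreading method:
Δσ = qBL/((B+z)(L+z)) = 84.5×4×7.3/((4+5.85)(7.3+5.85)) = 19.049 kPa
Final effective stress: σ'_f = 49.711 + 19.049 = 68.76 kPa.
σ'_f = 68.76 ≤ σ'_p = 87.8 kPa, so the clay remains overconsolidated and only the recompression index applies:
S_c = C_r·H/(1+e₀)·log₁₀(σ'_f/σ'_0) = 0.035×4.5/2.15×log₁₀(68.76/49.711)
    = 0.073255 × 0.14088 = 0.01032 m

S_c ≈ 0.0103 m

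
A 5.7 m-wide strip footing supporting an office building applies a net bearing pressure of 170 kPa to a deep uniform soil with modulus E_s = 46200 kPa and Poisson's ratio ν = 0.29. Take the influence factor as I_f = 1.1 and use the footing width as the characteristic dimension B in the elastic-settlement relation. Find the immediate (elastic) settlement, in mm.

S_e ≈ 21.1 mm

Immediate (elastic) settlement: S_e = q·B·(1−ν²)/E_s · I_f.
S_e = 170 × 5.7 × (1 − 0.29²) / 46200 × 1.1
    = 170 × 5.7 × 0.9159 / 46200 × 1.1
    = 0.02113 m = 21.13 mm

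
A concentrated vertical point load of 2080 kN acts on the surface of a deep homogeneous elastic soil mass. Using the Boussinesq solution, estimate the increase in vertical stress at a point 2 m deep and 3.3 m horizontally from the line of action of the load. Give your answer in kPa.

Δσ_z ≈ 9.29 kPa

Boussinesq vertical stress below a point load on an elastic half-space:
Δσ_z = 3P/(2πz²) · [1 + (r/z)²]^(−5/2)
r/z = 3.3/2 = 1.65; [1+(r/z)²]^(−5/2) = 0.037404.
Δσ_z = 3×2080/(2π×2²) × 0.037404 = 248.28 × 0.037404 = 9.287 kPa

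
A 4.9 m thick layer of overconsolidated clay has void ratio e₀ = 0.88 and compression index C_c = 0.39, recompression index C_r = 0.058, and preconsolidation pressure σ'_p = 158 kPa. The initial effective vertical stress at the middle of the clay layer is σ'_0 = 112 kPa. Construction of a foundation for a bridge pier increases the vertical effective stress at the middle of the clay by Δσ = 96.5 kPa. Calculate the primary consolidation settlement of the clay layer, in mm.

Final effective stress: σ'_f = 112 + 96.5 = 208.5 kPa.
σ'_f = 208.5 > σ'_p = 158 kPa, so the stress path crosses the preconsolidation pressure — recompression up to σ'_p, then virgin compression beyond:
S_c = H/(1+e₀)·[C_r·log₁₀(σ'_p/σ'_0) + C_c·log₁₀(σ'_f/σ'_p)]
    = 4.9/1.88 × [0.058×log₁₀(158/112) + 0.39×log₁₀(208.5/158)]
    = 2.6064 × [0.0086675 + 0.046975] = 0.145 m

S_c ≈ 145 mm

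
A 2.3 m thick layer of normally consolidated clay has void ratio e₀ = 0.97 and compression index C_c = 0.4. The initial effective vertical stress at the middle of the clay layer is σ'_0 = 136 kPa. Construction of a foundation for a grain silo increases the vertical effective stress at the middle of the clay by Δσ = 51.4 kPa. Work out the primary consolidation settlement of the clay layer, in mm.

Final effective stress: σ'_f = σ'_0 + Δσ = 136 + 51.4 = 187.4 kPa.
Normally consolidated clay, so the full stress increment lies on the virgin compression line:
S_c = C_c·H/(1+e₀)·log₁₀(σ'_f/σ'_0) = 0.4×2.3/(1+0.97)×log₁₀(187.4/136)
    = 0.46701 × 0.13923 = 0.06502 m

S_c ≈ 65 mm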